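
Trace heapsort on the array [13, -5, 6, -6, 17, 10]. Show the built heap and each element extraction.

Build heap: [17, 13, 10, -6, -5, 6]
Extract 17: [13, 6, 10, -6, -5, 17]
Extract 13: [10, 6, -5, -6, 13, 17]
Extract 10: [6, -6, -5, 10, 13, 17]
Extract 6: [-5, -6, 6, 10, 13, 17]
Extract -5: [-6, -5, 6, 10, 13, 17]


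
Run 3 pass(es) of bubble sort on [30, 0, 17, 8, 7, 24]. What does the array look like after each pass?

After pass 1: [0, 17, 8, 7, 24, 30] (5 swaps)
After pass 2: [0, 8, 7, 17, 24, 30] (2 swaps)
After pass 3: [0, 7, 8, 17, 24, 30] (1 swaps)
Total swaps: 8


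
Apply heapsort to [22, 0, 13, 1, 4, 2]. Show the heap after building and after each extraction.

Build heap: [22, 4, 13, 1, 0, 2]
Extract 22: [13, 4, 2, 1, 0, 22]
Extract 13: [4, 1, 2, 0, 13, 22]
Extract 4: [2, 1, 0, 4, 13, 22]
Extract 2: [1, 0, 2, 4, 13, 22]
Extract 1: [0, 1, 2, 4, 13, 22]


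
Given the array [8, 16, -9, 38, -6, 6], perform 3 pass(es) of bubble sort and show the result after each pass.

After pass 1: [8, -9, 16, -6, 6, 38] (3 swaps)
After pass 2: [-9, 8, -6, 6, 16, 38] (3 swaps)
After pass 3: [-9, -6, 6, 8, 16, 38] (2 swaps)
Total swaps: 8


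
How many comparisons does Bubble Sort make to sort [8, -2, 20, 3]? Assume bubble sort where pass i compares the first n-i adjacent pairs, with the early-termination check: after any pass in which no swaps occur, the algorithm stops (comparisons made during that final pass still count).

Pass 1: compare adjacent pairs (0,1)..(2,3) = 3 comparison(s), 2 swap(s) -> [-2, 8, 3, 20]
Pass 2: compare adjacent pairs (0,1)..(1,2) = 2 comparison(s), 1 swap(s) -> [-2, 3, 8, 20]
Pass 3: compare adjacent pairs (0,1)..(0,1) = 1 comparison(s), 0 swap(s) -> [-2, 3, 8, 20]
No swaps in this pass, so bubble sort stops here.
Total comparisons: 3 + 2 + 1 = 6


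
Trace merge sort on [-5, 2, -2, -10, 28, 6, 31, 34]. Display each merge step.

Divide and conquer:
  Merge [-5] + [2] -> [-5, 2]
  Merge [-2] + [-10] -> [-10, -2]
  Merge [-5, 2] + [-10, -2] -> [-10, -5, -2, 2]
  Merge [28] + [6] -> [6, 28]
  Merge [31] + [34] -> [31, 34]
  Merge [6, 28] + [31, 34] -> [6, 28, 31, 34]
  Merge [-10, -5, -2, 2] + [6, 28, 31, 34] -> [-10, -5, -2, 2, 6, 28, 31, 34]


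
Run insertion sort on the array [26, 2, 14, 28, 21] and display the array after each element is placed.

First element 26 is already 'sorted'
Insert 2: shifted 1 elements -> [2, 26, 14, 28, 21]
Insert 14: shifted 1 elements -> [2, 14, 26, 28, 21]
Insert 28: shifted 0 elements -> [2, 14, 26, 28, 21]
Insert 21: shifted 2 elements -> [2, 14, 21, 26, 28]


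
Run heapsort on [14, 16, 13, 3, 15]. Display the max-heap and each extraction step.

Build heap: [16, 15, 13, 3, 14]
Extract 16: [15, 14, 13, 3, 16]
Extract 15: [14, 3, 13, 15, 16]
Extract 14: [13, 3, 14, 15, 16]
Extract 13: [3, 13, 14, 15, 16]


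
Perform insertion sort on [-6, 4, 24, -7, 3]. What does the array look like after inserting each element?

First element -6 is already 'sorted'
Insert 4: shifted 0 elements -> [-6, 4, 24, -7, 3]
Insert 24: shifted 0 elements -> [-6, 4, 24, -7, 3]
Insert -7: shifted 3 elements -> [-7, -6, 4, 24, 3]
Insert 3: shifted 2 elements -> [-7, -6, 3, 4, 24]


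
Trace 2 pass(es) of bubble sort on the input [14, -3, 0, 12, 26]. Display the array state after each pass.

After pass 1: [-3, 0, 12, 14, 26] (3 swaps)
After pass 2: [-3, 0, 12, 14, 26] (0 swaps)
Total swaps: 3


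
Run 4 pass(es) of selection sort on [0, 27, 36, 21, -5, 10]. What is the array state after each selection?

Pass 1: Select minimum -5 at index 4, swap -> [-5, 27, 36, 21, 0, 10]
Pass 2: Select minimum 0 at index 4, swap -> [-5, 0, 36, 21, 27, 10]
Pass 3: Select minimum 10 at index 5, swap -> [-5, 0, 10, 21, 27, 36]
Pass 4: Select minimum 21 at index 3, swap -> [-5, 0, 10, 21, 27, 36]


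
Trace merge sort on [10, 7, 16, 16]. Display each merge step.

Divide and conquer:
  Merge [10] + [7] -> [7, 10]
  Merge [16] + [16] -> [16, 16]
  Merge [7, 10] + [16, 16] -> [7, 10, 16, 16]


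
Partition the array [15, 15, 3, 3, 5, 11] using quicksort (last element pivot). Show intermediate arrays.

Partition 1: pivot=11 at index 3 -> [3, 3, 5, 11, 15, 15]
Partition 2: pivot=5 at index 2 -> [3, 3, 5, 11, 15, 15]
Partition 3: pivot=3 at index 1 -> [3, 3, 5, 11, 15, 15]
Partition 4: pivot=15 at index 5 -> [3, 3, 5, 11, 15, 15]


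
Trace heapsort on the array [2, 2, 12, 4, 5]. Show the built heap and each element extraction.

Build heap: [12, 5, 2, 4, 2]
Extract 12: [5, 4, 2, 2, 12]
Extract 5: [4, 2, 2, 5, 12]
Extract 4: [2, 2, 4, 5, 12]
Extract 2: [2, 2, 4, 5, 12]


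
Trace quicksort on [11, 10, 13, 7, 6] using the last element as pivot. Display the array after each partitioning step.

Partition 1: pivot=6 at index 0 -> [6, 10, 13, 7, 11]
Partition 2: pivot=11 at index 3 -> [6, 10, 7, 11, 13]
Partition 3: pivot=7 at index 1 -> [6, 7, 10, 11, 13]


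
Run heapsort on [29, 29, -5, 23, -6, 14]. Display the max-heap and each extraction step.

Build heap: [29, 29, 14, 23, -6, -5]
Extract 29: [29, 23, 14, -5, -6, 29]
Extract 29: [23, -5, 14, -6, 29, 29]
Extract 23: [14, -5, -6, 23, 29, 29]
Extract 14: [-5, -6, 14, 23, 29, 29]
Extract -5: [-6, -5, 14, 23, 29, 29]


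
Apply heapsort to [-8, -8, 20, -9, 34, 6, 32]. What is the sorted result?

Build heap: [34, -8, 32, -9, -8, 6, 20]
Extract 34: [32, -8, 20, -9, -8, 6, 34]
Extract 32: [20, -8, 6, -9, -8, 32, 34]
Extract 20: [6, -8, -8, -9, 20, 32, 34]
Extract 6: [-8, -9, -8, 6, 20, 32, 34]
Extract -8: [-8, -9, -8, 6, 20, 32, 34]
Extract -8: [-9, -8, -8, 6, 20, 32, 34]


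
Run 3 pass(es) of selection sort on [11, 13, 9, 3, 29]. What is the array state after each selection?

Pass 1: Select minimum 3 at index 3, swap -> [3, 13, 9, 11, 29]
Pass 2: Select minimum 9 at index 2, swap -> [3, 9, 13, 11, 29]
Pass 3: Select minimum 11 at index 3, swap -> [3, 9, 11, 13, 29]


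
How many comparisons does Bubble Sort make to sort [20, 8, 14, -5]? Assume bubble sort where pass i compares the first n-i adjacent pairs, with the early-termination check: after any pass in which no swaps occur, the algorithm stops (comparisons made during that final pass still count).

Pass 1: compare adjacent pairs (0,1)..(2,3) = 3 comparison(s), 3 swap(s) -> [8, 14, -5, 20]
Pass 2: compare adjacent pairs (0,1)..(1,2) = 2 comparison(s), 1 swap(s) -> [8, -5, 14, 20]
Pass 3: compare adjacent pairs (0,1)..(0,1) = 1 comparison(s), 1 swap(s) -> [-5, 8, 14, 20]
Every pass made at least one swap, so all n-1 passes run.
Total comparisons: 3 + 2 + 1 = 6


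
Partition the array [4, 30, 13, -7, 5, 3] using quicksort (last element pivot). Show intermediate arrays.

Partition 1: pivot=3 at index 1 -> [-7, 3, 13, 4, 5, 30]
Partition 2: pivot=30 at index 5 -> [-7, 3, 13, 4, 5, 30]
Partition 3: pivot=5 at index 3 -> [-7, 3, 4, 5, 13, 30]


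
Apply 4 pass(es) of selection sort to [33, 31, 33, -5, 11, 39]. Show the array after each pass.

Pass 1: Select minimum -5 at index 3, swap -> [-5, 31, 33, 33, 11, 39]
Pass 2: Select minimum 11 at index 4, swap -> [-5, 11, 33, 33, 31, 39]
Pass 3: Select minimum 31 at index 4, swap -> [-5, 11, 31, 33, 33, 39]
Pass 4: Select minimum 33 at index 3, swap -> [-5, 11, 31, 33, 33, 39]


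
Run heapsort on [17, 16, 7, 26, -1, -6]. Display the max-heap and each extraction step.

Build heap: [26, 17, 7, 16, -1, -6]
Extract 26: [17, 16, 7, -6, -1, 26]
Extract 17: [16, -1, 7, -6, 17, 26]
Extract 16: [7, -1, -6, 16, 17, 26]
Extract 7: [-1, -6, 7, 16, 17, 26]
Extract -1: [-6, -1, 7, 16, 17, 26]


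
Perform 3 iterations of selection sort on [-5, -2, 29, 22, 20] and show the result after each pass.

Pass 1: Select minimum -5 at index 0, swap -> [-5, -2, 29, 22, 20]
Pass 2: Select minimum -2 at index 1, swap -> [-5, -2, 29, 22, 20]
Pass 3: Select minimum 20 at index 4, swap -> [-5, -2, 20, 22, 29]


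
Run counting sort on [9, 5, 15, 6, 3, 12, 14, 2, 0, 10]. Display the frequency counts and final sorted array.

Count array: [1, 0, 1, 1, 0, 1, 1, 0, 0, 1, 1, 0, 1, 0, 1, 1]
(count[i] = number of elements equal to i)
Cumulative count: [1, 1, 2, 3, 3, 4, 5, 5, 5, 6, 7, 7, 8, 8, 9, 10]
Sorted: [0, 2, 3, 5, 6, 9, 10, 12, 14, 15]


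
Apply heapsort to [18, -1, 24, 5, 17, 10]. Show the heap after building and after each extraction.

Build heap: [24, 17, 18, 5, -1, 10]
Extract 24: [18, 17, 10, 5, -1, 24]
Extract 18: [17, 5, 10, -1, 18, 24]
Extract 17: [10, 5, -1, 17, 18, 24]
Extract 10: [5, -1, 10, 17, 18, 24]
Extract 5: [-1, 5, 10, 17, 18, 24]


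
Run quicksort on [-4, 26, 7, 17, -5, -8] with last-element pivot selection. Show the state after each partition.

Partition 1: pivot=-8 at index 0 -> [-8, 26, 7, 17, -5, -4]
Partition 2: pivot=-4 at index 2 -> [-8, -5, -4, 17, 26, 7]
Partition 3: pivot=7 at index 3 -> [-8, -5, -4, 7, 26, 17]
Partition 4: pivot=17 at index 4 -> [-8, -5, -4, 7, 17, 26]


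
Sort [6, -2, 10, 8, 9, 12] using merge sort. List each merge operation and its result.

Divide and conquer:
  Merge [-2] + [10] -> [-2, 10]
  Merge [6] + [-2, 10] -> [-2, 6, 10]
  Merge [9] + [12] -> [9, 12]
  Merge [8] + [9, 12] -> [8, 9, 12]
  Merge [-2, 6, 10] + [8, 9, 12] -> [-2, 6, 8, 9, 10, 12]


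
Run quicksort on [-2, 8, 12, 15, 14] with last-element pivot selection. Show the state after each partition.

Partition 1: pivot=14 at index 3 -> [-2, 8, 12, 14, 15]
Partition 2: pivot=12 at index 2 -> [-2, 8, 12, 14, 15]
Partition 3: pivot=8 at index 1 -> [-2, 8, 12, 14, 15]


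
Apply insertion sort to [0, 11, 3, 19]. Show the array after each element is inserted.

First element 0 is already 'sorted'
Insert 11: shifted 0 elements -> [0, 11, 3, 19]
Insert 3: shifted 1 elements -> [0, 3, 11, 19]
Insert 19: shifted 0 elements -> [0, 3, 11, 19]


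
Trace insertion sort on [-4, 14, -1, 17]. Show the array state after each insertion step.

First element -4 is already 'sorted'
Insert 14: shifted 0 elements -> [-4, 14, -1, 17]
Insert -1: shifted 1 elements -> [-4, -1, 14, 17]
Insert 17: shifted 0 elements -> [-4, -1, 14, 17]


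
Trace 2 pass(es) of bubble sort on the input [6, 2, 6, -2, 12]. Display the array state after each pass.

After pass 1: [2, 6, -2, 6, 12] (2 swaps)
After pass 2: [2, -2, 6, 6, 12] (1 swaps)
Total swaps: 3


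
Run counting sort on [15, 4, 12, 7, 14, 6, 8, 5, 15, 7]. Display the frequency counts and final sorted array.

Count array: [0, 0, 0, 0, 1, 1, 1, 2, 1, 0, 0, 0, 1, 0, 1, 2]
(count[i] = number of elements equal to i)
Cumulative count: [0, 0, 0, 0, 1, 2, 3, 5, 6, 6, 6, 6, 7, 7, 8, 10]
Sorted: [4, 5, 6, 7, 7, 8, 12, 14, 15, 15]


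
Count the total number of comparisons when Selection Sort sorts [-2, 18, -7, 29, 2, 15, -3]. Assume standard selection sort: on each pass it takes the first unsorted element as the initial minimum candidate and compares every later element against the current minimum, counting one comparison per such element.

Pass 1: scan indices 1..6 for the minimum = 6 comparison(s); min is -7, place at index 0 -> [-7, 18, -2, 29, 2, 15, -3]
Pass 2: scan indices 2..6 for the minimum = 5 comparison(s); min is -3, place at index 1 -> [-7, -3, -2, 29, 2, 15, 18]
Pass 3: scan indices 3..6 for the minimum = 4 comparison(s); min is -2, place at index 2 -> [-7, -3, -2, 29, 2, 15, 18]
Pass 4: scan indices 4..6 for the minimum = 3 comparison(s); min is 2, place at index 3 -> [-7, -3, -2, 2, 29, 15, 18]
Pass 5: scan indices 5..6 for the minimum = 2 comparison(s); min is 15, place at index 4 -> [-7, -3, -2, 2, 15, 29, 18]
Pass 6: scan indices 6..6 for the minimum = 1 comparison(s); min is 18, place at index 5 -> [-7, -3, -2, 2, 15, 18, 29]
Selection sort always scans the whole unsorted suffix, so the count is (n-1) + (n-2) + ... + 1 = n(n-1)/2 = 7*6/2 = 21 regardless of the input order.
Total comparisons: 6 + 5 + 4 + 3 + 2 + 1 = 21


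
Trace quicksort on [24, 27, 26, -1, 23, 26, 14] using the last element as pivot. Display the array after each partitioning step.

Partition 1: pivot=14 at index 1 -> [-1, 14, 26, 24, 23, 26, 27]
Partition 2: pivot=27 at index 6 -> [-1, 14, 26, 24, 23, 26, 27]
Partition 3: pivot=26 at index 5 -> [-1, 14, 26, 24, 23, 26, 27]
Partition 4: pivot=23 at index 2 -> [-1, 14, 23, 24, 26, 26, 27]
Partition 5: pivot=26 at index 4 -> [-1, 14, 23, 24, 26, 26, 27]


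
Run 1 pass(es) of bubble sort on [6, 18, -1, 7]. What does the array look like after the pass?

After pass 1: [6, -1, 7, 18] (2 swaps)
Total swaps: 2


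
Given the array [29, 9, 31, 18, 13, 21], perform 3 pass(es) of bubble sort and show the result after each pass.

After pass 1: [9, 29, 18, 13, 21, 31] (4 swaps)
After pass 2: [9, 18, 13, 21, 29, 31] (3 swaps)
After pass 3: [9, 13, 18, 21, 29, 31] (1 swaps)
Total swaps: 8


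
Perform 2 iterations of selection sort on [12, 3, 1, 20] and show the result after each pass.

Pass 1: Select minimum 1 at index 2, swap -> [1, 3, 12, 20]
Pass 2: Select minimum 3 at index 1, swap -> [1, 3, 12, 20]


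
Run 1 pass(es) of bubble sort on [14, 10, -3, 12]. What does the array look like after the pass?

After pass 1: [10, -3, 12, 14] (3 swaps)
Total swaps: 3


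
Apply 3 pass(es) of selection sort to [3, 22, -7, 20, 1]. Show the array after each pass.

Pass 1: Select minimum -7 at index 2, swap -> [-7, 22, 3, 20, 1]
Pass 2: Select minimum 1 at index 4, swap -> [-7, 1, 3, 20, 22]
Pass 3: Select minimum 3 at index 2, swap -> [-7, 1, 3, 20, 22]


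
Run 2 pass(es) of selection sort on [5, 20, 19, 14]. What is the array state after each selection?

Pass 1: Select minimum 5 at index 0, swap -> [5, 20, 19, 14]
Pass 2: Select minimum 14 at index 3, swap -> [5, 14, 19, 20]


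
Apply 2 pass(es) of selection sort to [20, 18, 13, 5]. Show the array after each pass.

Pass 1: Select minimum 5 at index 3, swap -> [5, 18, 13, 20]
Pass 2: Select minimum 13 at index 2, swap -> [5, 13, 18, 20]


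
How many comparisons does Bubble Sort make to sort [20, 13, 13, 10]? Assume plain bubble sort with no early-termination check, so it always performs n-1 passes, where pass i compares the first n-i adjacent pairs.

Pass 1: compare adjacent pairs (0,1)..(2,3) = 3 comparison(s), 3 swap(s) -> [13, 13, 10, 20]
Pass 2: compare adjacent pairs (0,1)..(1,2) = 2 comparison(s), 1 swap(s) -> [13, 10, 13, 20]
Pass 3: compare adjacent pairs (0,1)..(0,1) = 1 comparison(s), 1 swap(s) -> [10, 13, 13, 20]
Total comparisons: 3 + 2 + 1 = 6


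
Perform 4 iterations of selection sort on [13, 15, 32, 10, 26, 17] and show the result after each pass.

Pass 1: Select minimum 10 at index 3, swap -> [10, 15, 32, 13, 26, 17]
Pass 2: Select minimum 13 at index 3, swap -> [10, 13, 32, 15, 26, 17]
Pass 3: Select minimum 15 at index 3, swap -> [10, 13, 15, 32, 26, 17]
Pass 4: Select minimum 17 at index 5, swap -> [10, 13, 15, 17, 26, 32]


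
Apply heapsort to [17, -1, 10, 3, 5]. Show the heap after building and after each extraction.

Build heap: [17, 5, 10, 3, -1]
Extract 17: [10, 5, -1, 3, 17]
Extract 10: [5, 3, -1, 10, 17]
Extract 5: [3, -1, 5, 10, 17]
Extract 3: [-1, 3, 5, 10, 17]


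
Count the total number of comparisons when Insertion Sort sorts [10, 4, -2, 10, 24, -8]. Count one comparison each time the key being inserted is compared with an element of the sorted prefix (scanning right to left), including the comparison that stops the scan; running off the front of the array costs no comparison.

Insert 4: 10 > 4 (shift), reached front = 1 comparison(s) -> [4, 10, -2, 10, 24, -8]
Insert -2: 10 > -2 (shift), 4 > -2 (shift), reached front = 2 comparison(s) -> [-2, 4, 10, 10, 24, -8]
Insert 10: 10 <= 10 (stop) = 1 comparison(s) -> [-2, 4, 10, 10, 24, -8]
Insert 24: 10 <= 24 (stop) = 1 comparison(s) -> [-2, 4, 10, 10, 24, -8]
Insert -8: 24 > -8 (shift), 10 > -8 (shift), 10 > -8 (shift), 4 > -8 (shift), -2 > -8 (shift), reached front = 5 comparison(s) -> [-8, -2, 4, 10, 10, 24]
Total comparisons: 1 + 2 + 1 + 1 + 5 = 10


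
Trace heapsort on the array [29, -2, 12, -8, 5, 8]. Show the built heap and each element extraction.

Build heap: [29, 5, 12, -8, -2, 8]
Extract 29: [12, 5, 8, -8, -2, 29]
Extract 12: [8, 5, -2, -8, 12, 29]
Extract 8: [5, -8, -2, 8, 12, 29]
Extract 5: [-2, -8, 5, 8, 12, 29]
Extract -2: [-8, -2, 5, 8, 12, 29]


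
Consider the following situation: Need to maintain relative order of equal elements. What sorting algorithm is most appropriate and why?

Best choice: Merge sort or Insertion sort
Reason: Both are stable; quicksort and heapsort are not stable


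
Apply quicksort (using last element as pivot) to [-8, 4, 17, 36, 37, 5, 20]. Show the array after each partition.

Partition 1: pivot=20 at index 4 -> [-8, 4, 17, 5, 20, 36, 37]
Partition 2: pivot=5 at index 2 -> [-8, 4, 5, 17, 20, 36, 37]
Partition 3: pivot=4 at index 1 -> [-8, 4, 5, 17, 20, 36, 37]
Partition 4: pivot=37 at index 6 -> [-8, 4, 5, 17, 20, 36, 37]


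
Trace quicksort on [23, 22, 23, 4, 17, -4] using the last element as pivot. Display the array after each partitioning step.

Partition 1: pivot=-4 at index 0 -> [-4, 22, 23, 4, 17, 23]
Partition 2: pivot=23 at index 5 -> [-4, 22, 23, 4, 17, 23]
Partition 3: pivot=17 at index 2 -> [-4, 4, 17, 22, 23, 23]
Partition 4: pivot=23 at index 4 -> [-4, 4, 17, 22, 23, 23]


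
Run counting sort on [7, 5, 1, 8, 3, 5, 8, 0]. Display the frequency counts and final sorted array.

Count array: [1, 1, 0, 1, 0, 2, 0, 1, 2]
(count[i] = number of elements equal to i)
Cumulative count: [1, 2, 2, 3, 3, 5, 5, 6, 8]
Sorted: [0, 1, 3, 5, 5, 7, 8, 8]


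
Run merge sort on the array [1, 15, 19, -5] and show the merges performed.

Divide and conquer:
  Merge [1] + [15] -> [1, 15]
  Merge [19] + [-5] -> [-5, 19]
  Merge [1, 15] + [-5, 19] -> [-5, 1, 15, 19]


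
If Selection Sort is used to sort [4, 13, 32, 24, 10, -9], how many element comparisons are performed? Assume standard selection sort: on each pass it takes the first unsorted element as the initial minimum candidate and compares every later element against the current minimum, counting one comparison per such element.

Pass 1: scan indices 1..5 for the minimum = 5 comparison(s); min is -9, place at index 0 -> [-9, 13, 32, 24, 10, 4]
Pass 2: scan indices 2..5 for the minimum = 4 comparison(s); min is 4, place at index 1 -> [-9, 4, 32, 24, 10, 13]
Pass 3: scan indices 3..5 for the minimum = 3 comparison(s); min is 10, place at index 2 -> [-9, 4, 10, 24, 32, 13]
Pass 4: scan indices 4..5 for the minimum = 2 comparison(s); min is 13, place at index 3 -> [-9, 4, 10, 13, 32, 24]
Pass 5: scan indices 5..5 for the minimum = 1 comparison(s); min is 24, place at index 4 -> [-9, 4, 10, 13, 24, 32]
Selection sort always scans the whole unsorted suffix, so the count is (n-1) + (n-2) + ... + 1 = n(n-1)/2 = 6*5/2 = 15 regardless of the input order.
Total comparisons: 5 + 4 + 3 + 2 + 1 = 15


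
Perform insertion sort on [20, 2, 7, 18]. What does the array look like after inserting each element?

First element 20 is already 'sorted'
Insert 2: shifted 1 elements -> [2, 20, 7, 18]
Insert 7: shifted 1 elements -> [2, 7, 20, 18]
Insert 18: shifted 1 elements -> [2, 7, 18, 20]


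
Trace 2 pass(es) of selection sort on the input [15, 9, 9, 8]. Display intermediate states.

Pass 1: Select minimum 8 at index 3, swap -> [8, 9, 9, 15]
Pass 2: Select minimum 9 at index 1, swap -> [8, 9, 9, 15]


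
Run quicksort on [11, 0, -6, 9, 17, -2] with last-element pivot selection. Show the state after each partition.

Partition 1: pivot=-2 at index 1 -> [-6, -2, 11, 9, 17, 0]
Partition 2: pivot=0 at index 2 -> [-6, -2, 0, 9, 17, 11]
Partition 3: pivot=11 at index 4 -> [-6, -2, 0, 9, 11, 17]


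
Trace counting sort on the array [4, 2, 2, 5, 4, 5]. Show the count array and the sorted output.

Count array: [0, 0, 2, 0, 2, 2]
(count[i] = number of elements equal to i)
Cumulative count: [0, 0, 2, 2, 4, 6]
Sorted: [2, 2, 4, 4, 5, 5]


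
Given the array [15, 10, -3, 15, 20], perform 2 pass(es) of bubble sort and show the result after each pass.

After pass 1: [10, -3, 15, 15, 20] (2 swaps)
After pass 2: [-3, 10, 15, 15, 20] (1 swaps)
Total swaps: 3


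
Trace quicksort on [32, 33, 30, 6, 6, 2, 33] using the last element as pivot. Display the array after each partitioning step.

Partition 1: pivot=33 at index 6 -> [32, 33, 30, 6, 6, 2, 33]
Partition 2: pivot=2 at index 0 -> [2, 33, 30, 6, 6, 32, 33]
Partition 3: pivot=32 at index 4 -> [2, 30, 6, 6, 32, 33, 33]
Partition 4: pivot=6 at index 2 -> [2, 6, 6, 30, 32, 33, 33]


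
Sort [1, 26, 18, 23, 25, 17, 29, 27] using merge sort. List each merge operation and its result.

Divide and conquer:
  Merge [1] + [26] -> [1, 26]
  Merge [18] + [23] -> [18, 23]
  Merge [1, 26] + [18, 23] -> [1, 18, 23, 26]
  Merge [25] + [17] -> [17, 25]
  Merge [29] + [27] -> [27, 29]
  Merge [17, 25] + [27, 29] -> [17, 25, 27, 29]
  Merge [1, 18, 23, 26] + [17, 25, 27, 29] -> [1, 17, 18, 23, 25, 26, 27, 29]


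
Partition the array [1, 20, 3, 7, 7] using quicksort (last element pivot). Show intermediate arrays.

Partition 1: pivot=7 at index 3 -> [1, 3, 7, 7, 20]
Partition 2: pivot=7 at index 2 -> [1, 3, 7, 7, 20]
Partition 3: pivot=3 at index 1 -> [1, 3, 7, 7, 20]


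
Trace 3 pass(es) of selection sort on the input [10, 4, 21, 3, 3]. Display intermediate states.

Pass 1: Select minimum 3 at index 3, swap -> [3, 4, 21, 10, 3]
Pass 2: Select minimum 3 at index 4, swap -> [3, 3, 21, 10, 4]
Pass 3: Select minimum 4 at index 4, swap -> [3, 3, 4, 10, 21]


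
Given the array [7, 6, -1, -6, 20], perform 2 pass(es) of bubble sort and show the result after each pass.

After pass 1: [6, -1, -6, 7, 20] (3 swaps)
After pass 2: [-1, -6, 6, 7, 20] (2 swaps)
Total swaps: 5


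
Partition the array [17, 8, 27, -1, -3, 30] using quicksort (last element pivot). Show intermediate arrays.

Partition 1: pivot=30 at index 5 -> [17, 8, 27, -1, -3, 30]
Partition 2: pivot=-3 at index 0 -> [-3, 8, 27, -1, 17, 30]
Partition 3: pivot=17 at index 3 -> [-3, 8, -1, 17, 27, 30]
Partition 4: pivot=-1 at index 1 -> [-3, -1, 8, 17, 27, 30]


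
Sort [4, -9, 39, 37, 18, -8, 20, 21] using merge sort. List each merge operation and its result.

Divide and conquer:
  Merge [4] + [-9] -> [-9, 4]
  Merge [39] + [37] -> [37, 39]
  Merge [-9, 4] + [37, 39] -> [-9, 4, 37, 39]
  Merge [18] + [-8] -> [-8, 18]
  Merge [20] + [21] -> [20, 21]
  Merge [-8, 18] + [20, 21] -> [-8, 18, 20, 21]
  Merge [-9, 4, 37, 39] + [-8, 18, 20, 21] -> [-9, -8, 4, 18, 20, 21, 37, 39]


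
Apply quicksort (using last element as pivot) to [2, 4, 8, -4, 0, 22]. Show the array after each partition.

Partition 1: pivot=22 at index 5 -> [2, 4, 8, -4, 0, 22]
Partition 2: pivot=0 at index 1 -> [-4, 0, 8, 2, 4, 22]
Partition 3: pivot=4 at index 3 -> [-4, 0, 2, 4, 8, 22]


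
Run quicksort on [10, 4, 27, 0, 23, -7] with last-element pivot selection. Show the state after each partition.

Partition 1: pivot=-7 at index 0 -> [-7, 4, 27, 0, 23, 10]
Partition 2: pivot=10 at index 3 -> [-7, 4, 0, 10, 23, 27]
Partition 3: pivot=0 at index 1 -> [-7, 0, 4, 10, 23, 27]
Partition 4: pivot=27 at index 5 -> [-7, 0, 4, 10, 23, 27]


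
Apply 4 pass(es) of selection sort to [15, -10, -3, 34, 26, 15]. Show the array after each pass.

Pass 1: Select minimum -10 at index 1, swap -> [-10, 15, -3, 34, 26, 15]
Pass 2: Select minimum -3 at index 2, swap -> [-10, -3, 15, 34, 26, 15]
Pass 3: Select minimum 15 at index 2, swap -> [-10, -3, 15, 34, 26, 15]
Pass 4: Select minimum 15 at index 5, swap -> [-10, -3, 15, 15, 26, 34]


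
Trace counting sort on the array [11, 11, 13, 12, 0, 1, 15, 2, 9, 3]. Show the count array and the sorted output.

Count array: [1, 1, 1, 1, 0, 0, 0, 0, 0, 1, 0, 2, 1, 1, 0, 1]
(count[i] = number of elements equal to i)
Cumulative count: [1, 2, 3, 4, 4, 4, 4, 4, 4, 5, 5, 7, 8, 9, 9, 10]
Sorted: [0, 1, 2, 3, 9, 11, 11, 12, 13, 15]


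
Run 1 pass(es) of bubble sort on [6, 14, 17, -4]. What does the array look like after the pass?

After pass 1: [6, 14, -4, 17] (1 swaps)
Total swaps: 1


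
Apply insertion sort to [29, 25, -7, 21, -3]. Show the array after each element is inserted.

First element 29 is already 'sorted'
Insert 25: shifted 1 elements -> [25, 29, -7, 21, -3]
Insert -7: shifted 2 elements -> [-7, 25, 29, 21, -3]
Insert 21: shifted 2 elements -> [-7, 21, 25, 29, -3]
Insert -3: shifted 3 elements -> [-7, -3, 21, 25, 29]


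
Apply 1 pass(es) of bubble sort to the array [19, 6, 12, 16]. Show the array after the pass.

After pass 1: [6, 12, 16, 19] (3 swaps)
Total swaps: 3


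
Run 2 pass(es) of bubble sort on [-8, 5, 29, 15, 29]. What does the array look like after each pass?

After pass 1: [-8, 5, 15, 29, 29] (1 swaps)
After pass 2: [-8, 5, 15, 29, 29] (0 swaps)
Total swaps: 1


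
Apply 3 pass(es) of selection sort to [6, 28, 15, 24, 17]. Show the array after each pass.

Pass 1: Select minimum 6 at index 0, swap -> [6, 28, 15, 24, 17]
Pass 2: Select minimum 15 at index 2, swap -> [6, 15, 28, 24, 17]
Pass 3: Select minimum 17 at index 4, swap -> [6, 15, 17, 24, 28]


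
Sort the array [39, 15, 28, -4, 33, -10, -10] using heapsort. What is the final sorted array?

Build heap: [39, 33, 28, -4, 15, -10, -10]
Extract 39: [33, 15, 28, -4, -10, -10, 39]
Extract 33: [28, 15, -10, -4, -10, 33, 39]
Extract 28: [15, -4, -10, -10, 28, 33, 39]
Extract 15: [-4, -10, -10, 15, 28, 33, 39]
Extract -4: [-10, -10, -4, 15, 28, 33, 39]
Extract -10: [-10, -10, -4, 15, 28, 33, 39]


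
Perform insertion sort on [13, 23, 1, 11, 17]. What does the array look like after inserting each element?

First element 13 is already 'sorted'
Insert 23: shifted 0 elements -> [13, 23, 1, 11, 17]
Insert 1: shifted 2 elements -> [1, 13, 23, 11, 17]
Insert 11: shifted 2 elements -> [1, 11, 13, 23, 17]
Insert 17: shifted 1 elements -> [1, 11, 13, 17, 23]


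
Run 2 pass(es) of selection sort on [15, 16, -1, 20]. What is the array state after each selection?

Pass 1: Select minimum -1 at index 2, swap -> [-1, 16, 15, 20]
Pass 2: Select minimum 15 at index 2, swap -> [-1, 15, 16, 20]


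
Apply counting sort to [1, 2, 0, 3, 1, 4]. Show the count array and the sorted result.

Count array: [1, 2, 1, 1, 1]
(count[i] = number of elements equal to i)
Cumulative count: [1, 3, 4, 5, 6]
Sorted: [0, 1, 1, 2, 3, 4]


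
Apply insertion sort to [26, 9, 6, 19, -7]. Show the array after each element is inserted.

First element 26 is already 'sorted'
Insert 9: shifted 1 elements -> [9, 26, 6, 19, -7]
Insert 6: shifted 2 elements -> [6, 9, 26, 19, -7]
Insert 19: shifted 1 elements -> [6, 9, 19, 26, -7]
Insert -7: shifted 4 elements -> [-7, 6, 9, 19, 26]


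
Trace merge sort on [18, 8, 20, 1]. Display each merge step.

Divide and conquer:
  Merge [18] + [8] -> [8, 18]
  Merge [20] + [1] -> [1, 20]
  Merge [8, 18] + [1, 20] -> [1, 8, 18, 20]


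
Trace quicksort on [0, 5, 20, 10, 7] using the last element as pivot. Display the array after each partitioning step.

Partition 1: pivot=7 at index 2 -> [0, 5, 7, 10, 20]
Partition 2: pivot=5 at index 1 -> [0, 5, 7, 10, 20]
Partition 3: pivot=20 at index 4 -> [0, 5, 7, 10, 20]


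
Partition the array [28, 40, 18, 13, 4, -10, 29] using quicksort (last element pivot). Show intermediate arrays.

Partition 1: pivot=29 at index 5 -> [28, 18, 13, 4, -10, 29, 40]
Partition 2: pivot=-10 at index 0 -> [-10, 18, 13, 4, 28, 29, 40]
Partition 3: pivot=28 at index 4 -> [-10, 18, 13, 4, 28, 29, 40]
Partition 4: pivot=4 at index 1 -> [-10, 4, 13, 18, 28, 29, 40]
Partition 5: pivot=18 at index 3 -> [-10, 4, 13, 18, 28, 29, 40]


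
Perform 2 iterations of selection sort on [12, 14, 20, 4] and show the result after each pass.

Pass 1: Select minimum 4 at index 3, swap -> [4, 14, 20, 12]
Pass 2: Select minimum 12 at index 3, swap -> [4, 12, 20, 14]


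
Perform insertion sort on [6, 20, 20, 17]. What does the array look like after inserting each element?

First element 6 is already 'sorted'
Insert 20: shifted 0 elements -> [6, 20, 20, 17]
Insert 20: shifted 0 elements -> [6, 20, 20, 17]
Insert 17: shifted 2 elements -> [6, 17, 20, 20]


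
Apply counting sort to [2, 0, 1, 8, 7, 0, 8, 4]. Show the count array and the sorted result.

Count array: [2, 1, 1, 0, 1, 0, 0, 1, 2]
(count[i] = number of elements equal to i)
Cumulative count: [2, 3, 4, 4, 5, 5, 5, 6, 8]
Sorted: [0, 0, 1, 2, 4, 7, 8, 8]


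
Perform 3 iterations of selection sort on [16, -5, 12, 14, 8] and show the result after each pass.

Pass 1: Select minimum -5 at index 1, swap -> [-5, 16, 12, 14, 8]
Pass 2: Select minimum 8 at index 4, swap -> [-5, 8, 12, 14, 16]
Pass 3: Select minimum 12 at index 2, swap -> [-5, 8, 12, 14, 16]


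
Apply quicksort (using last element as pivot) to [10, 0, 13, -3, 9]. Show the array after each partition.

Partition 1: pivot=9 at index 2 -> [0, -3, 9, 10, 13]
Partition 2: pivot=-3 at index 0 -> [-3, 0, 9, 10, 13]
Partition 3: pivot=13 at index 4 -> [-3, 0, 9, 10, 13]


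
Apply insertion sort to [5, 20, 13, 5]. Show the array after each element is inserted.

First element 5 is already 'sorted'
Insert 20: shifted 0 elements -> [5, 20, 13, 5]
Insert 13: shifted 1 elements -> [5, 13, 20, 5]
Insert 5: shifted 2 elements -> [5, 5, 13, 20]


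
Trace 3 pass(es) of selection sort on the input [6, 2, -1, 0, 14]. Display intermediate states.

Pass 1: Select minimum -1 at index 2, swap -> [-1, 2, 6, 0, 14]
Pass 2: Select minimum 0 at index 3, swap -> [-1, 0, 6, 2, 14]
Pass 3: Select minimum 2 at index 3, swap -> [-1, 0, 2, 6, 14]


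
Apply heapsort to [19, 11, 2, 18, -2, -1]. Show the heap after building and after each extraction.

Build heap: [19, 18, 2, 11, -2, -1]
Extract 19: [18, 11, 2, -1, -2, 19]
Extract 18: [11, -1, 2, -2, 18, 19]
Extract 11: [2, -1, -2, 11, 18, 19]
Extract 2: [-1, -2, 2, 11, 18, 19]
Extract -1: [-2, -1, 2, 11, 18, 19]


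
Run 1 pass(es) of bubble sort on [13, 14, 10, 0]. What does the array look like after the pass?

After pass 1: [13, 10, 0, 14] (2 swaps)
Total swaps: 2


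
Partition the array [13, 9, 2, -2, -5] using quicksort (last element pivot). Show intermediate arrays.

Partition 1: pivot=-5 at index 0 -> [-5, 9, 2, -2, 13]
Partition 2: pivot=13 at index 4 -> [-5, 9, 2, -2, 13]
Partition 3: pivot=-2 at index 1 -> [-5, -2, 2, 9, 13]
Partition 4: pivot=9 at index 3 -> [-5, -2, 2, 9, 13]


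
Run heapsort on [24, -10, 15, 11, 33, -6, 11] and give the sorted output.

Build heap: [33, 24, 15, 11, -10, -6, 11]
Extract 33: [24, 11, 15, 11, -10, -6, 33]
Extract 24: [15, 11, -6, 11, -10, 24, 33]
Extract 15: [11, 11, -6, -10, 15, 24, 33]
Extract 11: [11, -10, -6, 11, 15, 24, 33]
Extract 11: [-6, -10, 11, 11, 15, 24, 33]
Extract -6: [-10, -6, 11, 11, 15, 24, 33]


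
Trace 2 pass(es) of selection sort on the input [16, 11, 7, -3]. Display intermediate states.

Pass 1: Select minimum -3 at index 3, swap -> [-3, 11, 7, 16]
Pass 2: Select minimum 7 at index 2, swap -> [-3, 7, 11, 16]


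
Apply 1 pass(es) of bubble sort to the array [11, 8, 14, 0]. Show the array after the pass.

After pass 1: [8, 11, 0, 14] (2 swaps)
Total swaps: 2


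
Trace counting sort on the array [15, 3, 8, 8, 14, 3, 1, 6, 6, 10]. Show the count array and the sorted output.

Count array: [0, 1, 0, 2, 0, 0, 2, 0, 2, 0, 1, 0, 0, 0, 1, 1]
(count[i] = number of elements equal to i)
Cumulative count: [0, 1, 1, 3, 3, 3, 5, 5, 7, 7, 8, 8, 8, 8, 9, 10]
Sorted: [1, 3, 3, 6, 6, 8, 8, 10, 14, 15]


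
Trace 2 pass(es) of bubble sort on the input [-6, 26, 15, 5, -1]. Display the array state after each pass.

After pass 1: [-6, 15, 5, -1, 26] (3 swaps)
After pass 2: [-6, 5, -1, 15, 26] (2 swaps)
Total swaps: 5


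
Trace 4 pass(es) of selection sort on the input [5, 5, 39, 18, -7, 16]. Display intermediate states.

Pass 1: Select minimum -7 at index 4, swap -> [-7, 5, 39, 18, 5, 16]
Pass 2: Select minimum 5 at index 1, swap -> [-7, 5, 39, 18, 5, 16]
Pass 3: Select minimum 5 at index 4, swap -> [-7, 5, 5, 18, 39, 16]
Pass 4: Select minimum 16 at index 5, swap -> [-7, 5, 5, 16, 39, 18]


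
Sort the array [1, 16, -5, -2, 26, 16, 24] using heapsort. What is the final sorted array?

Build heap: [26, 16, 24, -2, 1, 16, -5]
Extract 26: [24, 16, 16, -2, 1, -5, 26]
Extract 24: [16, 1, 16, -2, -5, 24, 26]
Extract 16: [16, 1, -5, -2, 16, 24, 26]
Extract 16: [1, -2, -5, 16, 16, 24, 26]
Extract 1: [-2, -5, 1, 16, 16, 24, 26]
Extract -2: [-5, -2, 1, 16, 16, 24, 26]


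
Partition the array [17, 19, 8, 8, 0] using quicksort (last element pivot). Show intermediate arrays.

Partition 1: pivot=0 at index 0 -> [0, 19, 8, 8, 17]
Partition 2: pivot=17 at index 3 -> [0, 8, 8, 17, 19]
Partition 3: pivot=8 at index 2 -> [0, 8, 8, 17, 19]


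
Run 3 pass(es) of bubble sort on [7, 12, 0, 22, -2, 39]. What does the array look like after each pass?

After pass 1: [7, 0, 12, -2, 22, 39] (2 swaps)
After pass 2: [0, 7, -2, 12, 22, 39] (2 swaps)
After pass 3: [0, -2, 7, 12, 22, 39] (1 swaps)
Total swaps: 5


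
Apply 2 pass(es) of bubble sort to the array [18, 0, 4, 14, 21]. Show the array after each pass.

After pass 1: [0, 4, 14, 18, 21] (3 swaps)
After pass 2: [0, 4, 14, 18, 21] (0 swaps)
Total swaps: 3


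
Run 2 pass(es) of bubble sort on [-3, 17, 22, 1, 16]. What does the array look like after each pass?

After pass 1: [-3, 17, 1, 16, 22] (2 swaps)
After pass 2: [-3, 1, 16, 17, 22] (2 swaps)
Total swaps: 4


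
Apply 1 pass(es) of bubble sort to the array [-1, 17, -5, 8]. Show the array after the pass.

After pass 1: [-1, -5, 8, 17] (2 swaps)
Total swaps: 2


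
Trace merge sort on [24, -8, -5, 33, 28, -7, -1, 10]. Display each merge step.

Divide and conquer:
  Merge [24] + [-8] -> [-8, 24]
  Merge [-5] + [33] -> [-5, 33]
  Merge [-8, 24] + [-5, 33] -> [-8, -5, 24, 33]
  Merge [28] + [-7] -> [-7, 28]
  Merge [-1] + [10] -> [-1, 10]
  Merge [-7, 28] + [-1, 10] -> [-7, -1, 10, 28]
  Merge [-8, -5, 24, 33] + [-7, -1, 10, 28] -> [-8, -7, -5, -1, 10, 24, 28, 33]


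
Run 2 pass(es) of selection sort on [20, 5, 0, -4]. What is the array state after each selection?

Pass 1: Select minimum -4 at index 3, swap -> [-4, 5, 0, 20]
Pass 2: Select minimum 0 at index 2, swap -> [-4, 0, 5, 20]


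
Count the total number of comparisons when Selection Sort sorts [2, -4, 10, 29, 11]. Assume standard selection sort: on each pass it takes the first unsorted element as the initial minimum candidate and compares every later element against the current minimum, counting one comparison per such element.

Pass 1: scan indices 1..4 for the minimum = 4 comparison(s); min is -4, place at index 0 -> [-4, 2, 10, 29, 11]
Pass 2: scan indices 2..4 for the minimum = 3 comparison(s); min is 2, place at index 1 -> [-4, 2, 10, 29, 11]
Pass 3: scan indices 3..4 for the minimum = 2 comparison(s); min is 10, place at index 2 -> [-4, 2, 10, 29, 11]
Pass 4: scan indices 4..4 for the minimum = 1 comparison(s); min is 11, place at index 3 -> [-4, 2, 10, 11, 29]
Selection sort always scans the whole unsorted suffix, so the count is (n-1) + (n-2) + ... + 1 = n(n-1)/2 = 5*4/2 = 10 regardless of the input order.
Total comparisons: 4 + 3 + 2 + 1 = 10


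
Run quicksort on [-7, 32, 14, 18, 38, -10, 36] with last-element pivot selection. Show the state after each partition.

Partition 1: pivot=36 at index 5 -> [-7, 32, 14, 18, -10, 36, 38]
Partition 2: pivot=-10 at index 0 -> [-10, 32, 14, 18, -7, 36, 38]
Partition 3: pivot=-7 at index 1 -> [-10, -7, 14, 18, 32, 36, 38]
Partition 4: pivot=32 at index 4 -> [-10, -7, 14, 18, 32, 36, 38]
Partition 5: pivot=18 at index 3 -> [-10, -7, 14, 18, 32, 36, 38]


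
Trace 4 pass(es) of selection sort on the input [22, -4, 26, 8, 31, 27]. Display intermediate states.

Pass 1: Select minimum -4 at index 1, swap -> [-4, 22, 26, 8, 31, 27]
Pass 2: Select minimum 8 at index 3, swap -> [-4, 8, 26, 22, 31, 27]
Pass 3: Select minimum 22 at index 3, swap -> [-4, 8, 22, 26, 31, 27]
Pass 4: Select minimum 26 at index 3, swap -> [-4, 8, 22, 26, 31, 27]


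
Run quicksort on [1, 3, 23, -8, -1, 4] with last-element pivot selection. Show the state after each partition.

Partition 1: pivot=4 at index 4 -> [1, 3, -8, -1, 4, 23]
Partition 2: pivot=-1 at index 1 -> [-8, -1, 1, 3, 4, 23]
Partition 3: pivot=3 at index 3 -> [-8, -1, 1, 3, 4, 23]


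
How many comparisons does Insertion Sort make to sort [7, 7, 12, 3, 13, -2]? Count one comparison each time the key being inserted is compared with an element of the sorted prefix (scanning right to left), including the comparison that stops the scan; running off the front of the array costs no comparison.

Insert 7: 7 <= 7 (stop) = 1 comparison(s) -> [7, 7, 12, 3, 13, -2]
Insert 12: 7 <= 12 (stop) = 1 comparison(s) -> [7, 7, 12, 3, 13, -2]
Insert 3: 12 > 3 (shift), 7 > 3 (shift), 7 > 3 (shift), reached front = 3 comparison(s) -> [3, 7, 7, 12, 13, -2]
Insert 13: 12 <= 13 (stop) = 1 comparison(s) -> [3, 7, 7, 12, 13, -2]
Insert -2: 13 > -2 (shift), 12 > -2 (shift), 7 > -2 (shift), 7 > -2 (shift), 3 > -2 (shift), reached front = 5 comparison(s) -> [-2, 3, 7, 7, 12, 13]
Total comparisons: 1 + 1 + 3 + 1 + 5 = 11


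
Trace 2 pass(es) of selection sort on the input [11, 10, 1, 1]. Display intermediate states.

Pass 1: Select minimum 1 at index 2, swap -> [1, 10, 11, 1]
Pass 2: Select minimum 1 at index 3, swap -> [1, 1, 11, 10]


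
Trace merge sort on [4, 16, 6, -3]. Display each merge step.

Divide and conquer:
  Merge [4] + [16] -> [4, 16]
  Merge [6] + [-3] -> [-3, 6]
  Merge [4, 16] + [-3, 6] -> [-3, 4, 6, 16]


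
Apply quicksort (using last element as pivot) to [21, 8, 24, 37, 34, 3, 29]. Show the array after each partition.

Partition 1: pivot=29 at index 4 -> [21, 8, 24, 3, 29, 37, 34]
Partition 2: pivot=3 at index 0 -> [3, 8, 24, 21, 29, 37, 34]
Partition 3: pivot=21 at index 2 -> [3, 8, 21, 24, 29, 37, 34]
Partition 4: pivot=34 at index 5 -> [3, 8, 21, 24, 29, 34, 37]


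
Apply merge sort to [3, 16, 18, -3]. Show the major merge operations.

Divide and conquer:
  Merge [3] + [16] -> [3, 16]
  Merge [18] + [-3] -> [-3, 18]
  Merge [3, 16] + [-3, 18] -> [-3, 3, 16, 18]


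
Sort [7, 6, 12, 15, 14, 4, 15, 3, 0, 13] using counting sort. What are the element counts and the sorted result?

Count array: [1, 0, 0, 1, 1, 0, 1, 1, 0, 0, 0, 0, 1, 1, 1, 2]
(count[i] = number of elements equal to i)
Cumulative count: [1, 1, 1, 2, 3, 3, 4, 5, 5, 5, 5, 5, 6, 7, 8, 10]
Sorted: [0, 3, 4, 6, 7, 12, 13, 14, 15, 15]


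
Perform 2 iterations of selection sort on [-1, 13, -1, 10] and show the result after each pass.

Pass 1: Select minimum -1 at index 0, swap -> [-1, 13, -1, 10]
Pass 2: Select minimum -1 at index 2, swap -> [-1, -1, 13, 10]


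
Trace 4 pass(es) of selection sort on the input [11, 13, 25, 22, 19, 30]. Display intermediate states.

Pass 1: Select minimum 11 at index 0, swap -> [11, 13, 25, 22, 19, 30]
Pass 2: Select minimum 13 at index 1, swap -> [11, 13, 25, 22, 19, 30]
Pass 3: Select minimum 19 at index 4, swap -> [11, 13, 19, 22, 25, 30]
Pass 4: Select minimum 22 at index 3, swap -> [11, 13, 19, 22, 25, 30]


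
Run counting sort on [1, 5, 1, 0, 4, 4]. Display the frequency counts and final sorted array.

Count array: [1, 2, 0, 0, 2, 1]
(count[i] = number of elements equal to i)
Cumulative count: [1, 3, 3, 3, 5, 6]
Sorted: [0, 1, 1, 4, 4, 5]


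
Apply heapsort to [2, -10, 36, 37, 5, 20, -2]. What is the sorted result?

Build heap: [37, 5, 36, -10, 2, 20, -2]
Extract 37: [36, 5, 20, -10, 2, -2, 37]
Extract 36: [20, 5, -2, -10, 2, 36, 37]
Extract 20: [5, 2, -2, -10, 20, 36, 37]
Extract 5: [2, -10, -2, 5, 20, 36, 37]
Extract 2: [-2, -10, 2, 5, 20, 36, 37]
Extract -2: [-10, -2, 2, 5, 20, 36, 37]


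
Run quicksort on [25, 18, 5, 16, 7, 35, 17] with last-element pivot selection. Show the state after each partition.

Partition 1: pivot=17 at index 3 -> [5, 16, 7, 17, 25, 35, 18]
Partition 2: pivot=7 at index 1 -> [5, 7, 16, 17, 25, 35, 18]
Partition 3: pivot=18 at index 4 -> [5, 7, 16, 17, 18, 35, 25]
Partition 4: pivot=25 at index 5 -> [5, 7, 16, 17, 18, 25, 35]
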